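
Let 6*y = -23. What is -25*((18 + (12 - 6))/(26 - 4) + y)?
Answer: 4525/66 ≈ 68.561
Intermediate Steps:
y = -23/6 (y = (⅙)*(-23) = -23/6 ≈ -3.8333)
-25*((18 + (12 - 6))/(26 - 4) + y) = -25*((18 + (12 - 6))/(26 - 4) - 23/6) = -25*((18 + 6)/22 - 23/6) = -25*(24*(1/22) - 23/6) = -25*(12/11 - 23/6) = -25*(-181/66) = 4525/66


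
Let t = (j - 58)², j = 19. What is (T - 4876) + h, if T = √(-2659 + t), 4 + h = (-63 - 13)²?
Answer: 896 + I*√1138 ≈ 896.0 + 33.734*I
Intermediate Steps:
h = 5772 (h = -4 + (-63 - 13)² = -4 + (-76)² = -4 + 5776 = 5772)
t = 1521 (t = (19 - 58)² = (-39)² = 1521)
T = I*√1138 (T = √(-2659 + 1521) = √(-1138) = I*√1138 ≈ 33.734*I)
(T - 4876) + h = (I*√1138 - 4876) + 5772 = (-4876 + I*√1138) + 5772 = 896 + I*√1138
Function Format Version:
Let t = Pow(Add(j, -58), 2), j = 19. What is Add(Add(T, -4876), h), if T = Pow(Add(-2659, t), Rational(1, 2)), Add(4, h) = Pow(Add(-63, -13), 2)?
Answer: Add(896, Mul(I, Pow(1138, Rational(1, 2)))) ≈ Add(896.00, Mul(33.734, I))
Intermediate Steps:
h = 5772 (h = Add(-4, Pow(Add(-63, -13), 2)) = Add(-4, Pow(-76, 2)) = Add(-4, 5776) = 5772)
t = 1521 (t = Pow(Add(19, -58), 2) = Pow(-39, 2) = 1521)
T = Mul(I, Pow(1138, Rational(1, 2))) (T = Pow(Add(-2659, 1521), Rational(1, 2)) = Pow(-1138, Rational(1, 2)) = Mul(I, Pow(1138, Rational(1, 2))) ≈ Mul(33.734, I))
Add(Add(T, -4876), h) = Add(Add(Mul(I, Pow(1138, Rational(1, 2))), -4876), 5772) = Add(Add(-4876, Mul(I, Pow(1138, Rational(1, 2)))), 5772) = Add(896, Mul(I, Pow(1138, Rational(1, 2))))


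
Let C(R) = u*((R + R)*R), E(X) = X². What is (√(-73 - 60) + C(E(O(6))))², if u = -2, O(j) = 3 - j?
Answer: (324 - I*√133)² ≈ 1.0484e+5 - 7473.1*I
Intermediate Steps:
C(R) = -4*R² (C(R) = -2*(R + R)*R = -2*2*R*R = -4*R²)
(√(-73 - 60) + C(E(O(6))))² = (√(-73 - 60) - 4*(3 - 1*6)⁴)² = (√(-133) - 4*(3 - 6)⁴)² = (I*√133 - 4*((-3)²)²)² = (I*√133 - 4*9²)² = (I*√133 - 4*81)² = (I*√133 - 324)² = (-324 + I*√133)²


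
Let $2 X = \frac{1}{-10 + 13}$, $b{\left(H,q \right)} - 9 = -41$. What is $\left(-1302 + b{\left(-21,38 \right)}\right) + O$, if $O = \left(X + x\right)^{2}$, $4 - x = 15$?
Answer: $- \frac{43799}{36} \approx -1216.6$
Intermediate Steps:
$x = -11$ ($x = 4 - 15 = -11$)
$b{\left(H,q \right)} = -32$ ($b{\left(H,q \right)} = 9 - 41 = -32$)
$X = \frac{1}{6}$ ($X = \frac{1}{2 \left(-10 + 13\right)} = \frac{1}{2 \cdot 3} = \frac{1}{2} \cdot \frac{1}{3} = \frac{1}{6} \approx 0.16667$)
$O = \frac{4225}{36}$ ($O = \left(\frac{1}{6} - 11\right)^{2} = \left(- \frac{65}{6}\right)^{2} = \frac{4225}{36} \approx 117.36$)
$\left(-1302 + b{\left(-21,38 \right)}\right) + O = \left(-1302 - 32\right) + \frac{4225}{36} = -1334 + \frac{4225}{36} = - \frac{43799}{36}$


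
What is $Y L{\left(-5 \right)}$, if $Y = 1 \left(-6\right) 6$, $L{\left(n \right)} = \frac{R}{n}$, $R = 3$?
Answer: $\frac{108}{5} \approx 21.6$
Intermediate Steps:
$L{\left(n \right)} = \frac{3}{n}$
$Y = -36$ ($Y = \left(-6\right) 6 = -36$)
$Y L{\left(-5 \right)} = - 36 \frac{3}{-5} = - 36 \cdot 3 \left(- \frac{1}{5}\right) = \left(-36\right) \left(- \frac{3}{5}\right) = \frac{108}{5}$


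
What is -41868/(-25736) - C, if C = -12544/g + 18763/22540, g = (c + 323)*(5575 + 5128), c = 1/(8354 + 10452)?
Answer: 537436513381985149/673459500084720580 ≈ 0.79802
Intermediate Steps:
c = 1/18806 ≈ 5.3175e-5
g = 65013650317/18806 (g = (1/18806 + 323)*(5575 + 5128) = (6074339/18806)*10703 = 65013650317/18806 ≈ 3.4571e+6)
C = 173504839908473/209343954020740 (C = -12544/65013650317/18806 + 18763/22540 = -12544*18806/65013650317 + 18763*(1/22540) = -33700352/9287664331 + 18763/22540 = 173504839908473/209343954020740 ≈ 0.82880)
-41868/(-25736) - C = -41868/(-25736) - 1*173504839908473/209343954020740 = -41868*(-1/25736) - 173504839908473/209343954020740 = 10467/6434 - 173504839908473/209343954020740 = 537436513381985149/673459500084720580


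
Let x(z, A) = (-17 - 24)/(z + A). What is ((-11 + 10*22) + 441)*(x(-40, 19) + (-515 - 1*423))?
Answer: -12777050/21 ≈ -6.0843e+5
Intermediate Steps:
x(z, A) = -41/(A + z)
((-11 + 10*22) + 441)*(x(-40, 19) + (-515 - 1*423)) = ((-11 + 10*22) + 441)*(-41/(19 - 40) + (-515 - 1*423)) = ((-11 + 220) + 441)*(-41/(-21) + (-515 - 423)) = (209 + 441)*(-41*(-1/21) - 938) = 650*(41/21 - 938) = 650*(-19657/21) = -12777050/21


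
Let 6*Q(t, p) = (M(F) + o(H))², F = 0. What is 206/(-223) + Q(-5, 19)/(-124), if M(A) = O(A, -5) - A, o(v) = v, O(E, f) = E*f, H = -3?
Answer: -51757/55304 ≈ -0.93586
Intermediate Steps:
M(A) = -6*A (M(A) = A*(-5) - A = -5*A - A = -6*A)
Q(t, p) = 3/2 (Q(t, p) = (-6*0 - 3)²/6 = (0 - 3)²/6 = (⅙)*(-3)² = (⅙)*9 = 3/2)
206/(-223) + Q(-5, 19)/(-124) = 206/(-223) + (3/2)/(-124) = 206*(-1/223) + (3/2)*(-1/124) = -206/223 - 3/248 = -51757/55304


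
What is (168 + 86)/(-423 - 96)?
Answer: -254/519 ≈ -0.48940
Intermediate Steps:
(168 + 86)/(-423 - 96) = 254/(-519) = 254*(-1/519) = -254/519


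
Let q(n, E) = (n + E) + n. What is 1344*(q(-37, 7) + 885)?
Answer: 1099392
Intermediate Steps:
q(n, E) = E + 2*n (q(n, E) = (E + n) + n = E + 2*n)
1344*(q(-37, 7) + 885) = 1344*((7 + 2*(-37)) + 885) = 1344*((7 - 74) + 885) = 1344*(-67 + 885) = 1344*818 = 1099392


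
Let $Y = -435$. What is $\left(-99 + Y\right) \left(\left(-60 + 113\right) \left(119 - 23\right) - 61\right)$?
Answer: $-2684418$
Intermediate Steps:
$\left(-99 + Y\right) \left(\left(-60 + 113\right) \left(119 - 23\right) - 61\right) = \left(-99 - 435\right) \left(\left(-60 + 113\right) \left(119 - 23\right) - 61\right) = - 534 \left(53 \cdot 96 - 61\right) = - 534 \left(5088 - 61\right) = \left(-534\right) 5027 = -2684418$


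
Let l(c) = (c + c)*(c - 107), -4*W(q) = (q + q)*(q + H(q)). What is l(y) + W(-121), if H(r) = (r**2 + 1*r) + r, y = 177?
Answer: 888599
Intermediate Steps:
H(r) = r**2 + 2*r (H(r) = (r**2 + r) + r = (r + r**2) + r = r**2 + 2*r)
W(q) = -q*(q + q*(2 + q))/2 (W(q) = -(q + q)*(q + q*(2 + q))/4 = -2*q*(q + q*(2 + q))/4 = -q*(q + q*(2 + q))/2)
l(c) = 2*c*(-107 + c) (l(c) = (2*c)*(-107 + c) = 2*c*(-107 + c))
l(y) + W(-121) = 2*177*(-107 + 177) - 1/2*(-121)**2*(3 - 121) = 2*177*70 - 1/2*14641*(-118) = 24780 + 863819 = 888599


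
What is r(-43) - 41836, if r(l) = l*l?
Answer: -39987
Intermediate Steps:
r(l) = l²
r(-43) - 41836 = (-43)² - 41836 = 1849 - 41836 = -39987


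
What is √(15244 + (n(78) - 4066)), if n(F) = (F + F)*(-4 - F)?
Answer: I*√1614 ≈ 40.175*I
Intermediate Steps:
n(F) = 2*F*(-4 - F) (n(F) = (2*F)*(-4 - F) = 2*F*(-4 - F))
√(15244 + (n(78) - 4066)) = √(15244 + (-2*78*(4 + 78) - 4066)) = √(15244 + (-2*78*82 - 4066)) = √(15244 + (-12792 - 4066)) = √(15244 - 16858) = √(-1614) = I*√1614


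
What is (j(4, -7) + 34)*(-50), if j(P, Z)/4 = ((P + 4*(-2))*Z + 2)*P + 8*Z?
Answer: -14500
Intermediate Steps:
j(P, Z) = 32*Z + 4*P*(2 + Z*(-8 + P)) (j(P, Z) = 4*(((P + 4*(-2))*Z + 2)*P + 8*Z) = 4*(((P - 8)*Z + 2)*P + 8*Z) = 4*(((-8 + P)*Z + 2)*P + 8*Z) = 4*((Z*(-8 + P) + 2)*P + 8*Z) = 4*((2 + Z*(-8 + P))*P + 8*Z) = 4*(P*(2 + Z*(-8 + P)) + 8*Z) = 4*(8*Z + P*(2 + Z*(-8 + P))) = 32*Z + 4*P*(2 + Z*(-8 + P)))
(j(4, -7) + 34)*(-50) = ((8*4 + 32*(-7) - 32*4*(-7) + 4*(-7)*4²) + 34)*(-50) = ((32 - 224 + 896 + 4*(-7)*16) + 34)*(-50) = ((32 - 224 + 896 - 448) + 34)*(-50) = (256 + 34)*(-50) = 290*(-50) = -14500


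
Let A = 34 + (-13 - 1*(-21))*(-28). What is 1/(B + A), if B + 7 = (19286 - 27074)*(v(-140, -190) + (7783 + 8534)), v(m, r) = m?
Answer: -1/125986673 ≈ -7.9373e-9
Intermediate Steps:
A = -190 (A = 34 + (-13 + 21)*(-28) = 34 + 8*(-28) = 34 - 224 = -190)
B = -125986483 (B = -7 + (19286 - 27074)*(-140 + (7783 + 8534)) = -7 - 7788*(-140 + 16317) = -7 - 7788*16177 = -7 - 125986476 = -125986483)
1/(B + A) = 1/(-125986483 - 190) = 1/(-125986673) = -1/125986673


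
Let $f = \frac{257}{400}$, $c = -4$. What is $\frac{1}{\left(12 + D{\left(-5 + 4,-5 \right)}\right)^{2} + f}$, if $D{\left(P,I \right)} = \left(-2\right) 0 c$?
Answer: $\frac{400}{57857} \approx 0.0069136$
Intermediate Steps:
$D{\left(P,I \right)} = 0$ ($D{\left(P,I \right)} = \left(-2\right) 0 \left(-4\right) = 0 \left(-4\right) = 0$)
$f = \frac{257}{400}$ ($f = 257 \cdot \frac{1}{400} = \frac{257}{400} \approx 0.6425$)
$\frac{1}{\left(12 + D{\left(-5 + 4,-5 \right)}\right)^{2} + f} = \frac{1}{\left(12 + 0\right)^{2} + \frac{257}{400}} = \frac{1}{12^{2} + \frac{257}{400}} = \frac{1}{144 + \frac{257}{400}} = \frac{1}{\frac{57857}{400}} = \frac{400}{57857}$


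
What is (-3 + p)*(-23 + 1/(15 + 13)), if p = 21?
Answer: -5787/14 ≈ -413.36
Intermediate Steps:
(-3 + p)*(-23 + 1/(15 + 13)) = (-3 + 21)*(-23 + 1/(15 + 13)) = 18*(-23 + 1/28) = 18*(-643/28) = -5787/14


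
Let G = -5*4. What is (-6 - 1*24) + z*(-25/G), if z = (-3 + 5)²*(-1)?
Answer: -35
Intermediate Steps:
G = -20
z = -4 (z = 2²*(-1) = 4*(-1) = -4)
(-6 - 1*24) + z*(-25/G) = (-6 - 1*24) - (-100)/(-20) = (-6 - 24) - (-100)*(-1)/20 = -30 - 4*5/4 = -30 - 5 = -35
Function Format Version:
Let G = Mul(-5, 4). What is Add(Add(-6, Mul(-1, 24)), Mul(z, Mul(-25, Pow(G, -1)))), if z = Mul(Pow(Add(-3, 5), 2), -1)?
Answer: -35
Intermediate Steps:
G = -20
z = -4 (z = Mul(Pow(2, 2), -1) = Mul(4, -1) = -4)
Add(Add(-6, Mul(-1, 24)), Mul(z, Mul(-25, Pow(G, -1)))) = Add(Add(-6, Mul(-1, 24)), Mul(-4, Mul(-25, Pow(-20, -1)))) = Add(Add(-6, -24), Mul(-4, Mul(-25, Rational(-1, 20)))) = Add(-30, Mul(-4, Rational(5, 4))) = Add(-30, -5) = -35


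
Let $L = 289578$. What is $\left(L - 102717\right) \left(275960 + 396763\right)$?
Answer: $125705692503$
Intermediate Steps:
$\left(L - 102717\right) \left(275960 + 396763\right) = \left(289578 - 102717\right) \left(275960 + 396763\right) = 186861 \cdot 672723 = 125705692503$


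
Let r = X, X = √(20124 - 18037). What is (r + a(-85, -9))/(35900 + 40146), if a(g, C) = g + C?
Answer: -1/809 + √2087/76046 ≈ -0.00063536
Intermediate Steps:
X = √2087 ≈ 45.684
r = √2087 ≈ 45.684
a(g, C) = C + g
(r + a(-85, -9))/(35900 + 40146) = (√2087 + (-9 - 85))/(35900 + 40146) = (√2087 - 94)/76046 = (-94 + √2087)*(1/76046) = -1/809 + √2087/76046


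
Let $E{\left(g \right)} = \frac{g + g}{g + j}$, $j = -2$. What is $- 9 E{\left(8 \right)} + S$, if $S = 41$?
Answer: $17$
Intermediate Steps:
$E{\left(g \right)} = \frac{2 g}{-2 + g}$ ($E{\left(g \right)} = \frac{g + g}{g - 2} = \frac{2 g}{-2 + g}$)
$- 9 E{\left(8 \right)} + S = - 9 \cdot 2 \cdot 8 \frac{1}{-2 + 8} + 41 = - 9 \cdot 2 \cdot 8 \cdot \frac{1}{6} + 41 = \left(-9\right) \frac{8}{3} + 41 = -24 + 41 = 17$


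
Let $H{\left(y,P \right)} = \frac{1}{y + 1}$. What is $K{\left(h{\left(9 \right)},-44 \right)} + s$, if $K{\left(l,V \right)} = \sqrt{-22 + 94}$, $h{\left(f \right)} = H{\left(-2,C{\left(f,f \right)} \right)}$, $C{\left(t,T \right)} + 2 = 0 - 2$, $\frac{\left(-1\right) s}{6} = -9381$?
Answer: $56286 + 6 \sqrt{2} \approx 56295.0$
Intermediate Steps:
$s = 56286$ ($s = \left(-6\right) \left(-9381\right) = 56286$)
$C{\left(t,T \right)} = -4$ ($C{\left(t,T \right)} = -2 + \left(0 - 2\right) = -2 - 2 = -4$)
$H{\left(y,P \right)} = \frac{1}{1 + y}$
$h{\left(f \right)} = -1$ ($h{\left(f \right)} = \frac{1}{1 - 2} = \frac{1}{-1} = -1$)
$K{\left(l,V \right)} = 6 \sqrt{2}$ ($K{\left(l,V \right)} = \sqrt{72} = 6 \sqrt{2}$)
$K{\left(h{\left(9 \right)},-44 \right)} + s = 6 \sqrt{2} + 56286 = 56286 + 6 \sqrt{2}$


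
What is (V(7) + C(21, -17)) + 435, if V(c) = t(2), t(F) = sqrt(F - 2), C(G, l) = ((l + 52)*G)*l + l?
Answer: -12077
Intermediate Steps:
C(G, l) = l + G*l*(52 + l) (C(G, l) = ((52 + l)*G)*l + l = (G*(52 + l))*l + l = G*l*(52 + l) + l = l + G*l*(52 + l))
t(F) = sqrt(-2 + F)
V(c) = 0 (V(c) = sqrt(-2 + 2) = sqrt(0) = 0)
(V(7) + C(21, -17)) + 435 = (0 - 17*(1 + 52*21 + 21*(-17))) + 435 = (0 - 17*(1 + 1092 - 357)) + 435 = (0 - 17*736) + 435 = (0 - 12512) + 435 = -12512 + 435 = -12077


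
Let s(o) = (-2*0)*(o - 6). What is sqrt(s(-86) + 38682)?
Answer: 3*sqrt(4298) ≈ 196.68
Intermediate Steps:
s(o) = 0 (s(o) = 0*(-6 + o) = 0)
sqrt(s(-86) + 38682) = sqrt(0 + 38682) = sqrt(38682) = 3*sqrt(4298)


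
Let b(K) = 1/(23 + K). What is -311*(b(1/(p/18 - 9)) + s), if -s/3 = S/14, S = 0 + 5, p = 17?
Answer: 14842475/46438 ≈ 319.62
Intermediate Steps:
S = 5
s = -15/14 ≈ -1.0714
-311*(b(1/(p/18 - 9)) + s) = -311*(1/(23 + 1/(17/18 - 9)) - 15/14) = -311*(1/(23 + 1/(-145/18)) - 15/14) = -311*(1/(23 - 18/145) - 15/14) = -311*(1/(3317/145) - 15/14) = -311*(145/3317 - 15/14) = -311*(-47725/46438) = 14842475/46438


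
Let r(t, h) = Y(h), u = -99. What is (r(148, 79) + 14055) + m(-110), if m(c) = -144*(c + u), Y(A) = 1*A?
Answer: 44230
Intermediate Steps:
Y(A) = A
m(c) = 14256 - 144*c (m(c) = -144*(c - 99) = -144*(-99 + c) = 14256 - 144*c)
r(t, h) = h
(r(148, 79) + 14055) + m(-110) = (79 + 14055) + (14256 - 144*(-110)) = 14134 + (14256 + 15840) = 14134 + 30096 = 44230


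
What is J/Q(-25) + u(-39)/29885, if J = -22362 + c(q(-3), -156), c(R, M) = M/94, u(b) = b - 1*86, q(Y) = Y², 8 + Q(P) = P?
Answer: 2094112703/3090109 ≈ 677.68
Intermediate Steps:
Q(P) = -8 + P
u(b) = -86 + b (u(b) = b - 86 = -86 + b)
c(R, M) = M/94 (c(R, M) = M*(1/94) = M/94)
J = -1051092/47 (J = -22362 + (1/94)*(-156) = -22362 - 78/47 = -1051092/47 ≈ -22364.)
J/Q(-25) + u(-39)/29885 = -1051092/(47*(-8 - 25)) + (-86 - 39)/29885 = -1051092/47/(-33) - 125*1/29885 = -1051092/47*(-1/33) - 25/5977 = 350364/517 - 25/5977 = 2094112703/3090109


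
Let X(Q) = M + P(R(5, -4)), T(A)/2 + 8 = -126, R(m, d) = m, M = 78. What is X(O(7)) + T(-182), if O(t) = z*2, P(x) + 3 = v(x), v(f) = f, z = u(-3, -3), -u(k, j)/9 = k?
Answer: -188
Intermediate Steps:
u(k, j) = -9*k
z = 27 (z = -9*(-3) = 27)
T(A) = -268 (T(A) = -16 + 2*(-126) = -16 - 252 = -268)
P(x) = -3 + x
O(t) = 54 (O(t) = 27*2 = 54)
X(Q) = 80 (X(Q) = 78 + (-3 + 5) = 78 + 2 = 80)
X(O(7)) + T(-182) = 80 - 268 = -188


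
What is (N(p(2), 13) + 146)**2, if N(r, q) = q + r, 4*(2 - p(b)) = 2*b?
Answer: 25600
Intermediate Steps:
p(b) = 2 - b/2
(N(p(2), 13) + 146)**2 = ((13 + (2 - 1/2*2)) + 146)**2 = ((13 + (2 - 1)) + 146)**2 = ((13 + 1) + 146)**2 = (14 + 146)**2 = 160**2 = 25600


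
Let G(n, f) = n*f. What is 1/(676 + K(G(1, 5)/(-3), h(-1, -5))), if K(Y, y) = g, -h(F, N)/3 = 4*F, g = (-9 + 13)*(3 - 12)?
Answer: 1/640 ≈ 0.0015625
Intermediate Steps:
g = -36 (g = 4*(-9) = -36)
G(n, f) = f*n
h(F, N) = -12*F
K(Y, y) = -36
1/(676 + K(G(1, 5)/(-3), h(-1, -5))) = 1/(676 - 36) = 1/640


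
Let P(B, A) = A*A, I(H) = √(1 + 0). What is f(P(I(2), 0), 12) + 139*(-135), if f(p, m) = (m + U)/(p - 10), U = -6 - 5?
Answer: -187651/10 ≈ -18765.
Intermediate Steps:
I(H) = 1 (I(H) = √1 = 1)
P(B, A) = A²
U = -11
f(p, m) = (-11 + m)/(-10 + p) (f(p, m) = (m - 11)/(p - 10) = (-11 + m)/(-10 + p))
f(P(I(2), 0), 12) + 139*(-135) = (-11 + 12)/(-10 + 0²) + 139*(-135) = 1/(-10 + 0) - 18765 = 1/(-10) - 18765 = -⅒*1 - 18765 = -⅒ - 18765 = -187651/10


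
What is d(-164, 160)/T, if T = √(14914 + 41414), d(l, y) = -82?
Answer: -41*√14082/14082 ≈ -0.34550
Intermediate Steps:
T = 2*√14082 (T = √56328 = 2*√14082 ≈ 237.34)
d(-164, 160)/T = -82*√14082/28164 = -41*√14082/14082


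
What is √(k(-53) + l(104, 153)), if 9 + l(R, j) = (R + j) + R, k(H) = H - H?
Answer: 4*√22 ≈ 18.762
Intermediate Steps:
k(H) = 0
l(R, j) = -9 + j + 2*R (l(R, j) = -9 + ((R + j) + R) = -9 + (j + 2*R) = -9 + j + 2*R)
√(k(-53) + l(104, 153)) = √(0 + (-9 + 153 + 2*104)) = √(0 + (-9 + 153 + 208)) = √(0 + 352) = √352 = 4*√22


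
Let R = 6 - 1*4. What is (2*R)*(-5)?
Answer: -20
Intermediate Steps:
R = 2 (R = 6 - 4 = 2)
(2*R)*(-5) = (2*2)*(-5) = 4*(-5) = -20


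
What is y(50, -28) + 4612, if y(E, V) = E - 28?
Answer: 4634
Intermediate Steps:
y(E, V) = -28 + E
y(50, -28) + 4612 = (-28 + 50) + 4612 = 22 + 4612 = 4634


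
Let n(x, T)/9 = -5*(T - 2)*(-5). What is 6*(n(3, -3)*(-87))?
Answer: 587250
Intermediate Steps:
n(x, T) = -450 + 225*T (n(x, T) = 9*(-5*(T - 2)*(-5)) = 9*(-5*(-2 + T)*(-5)) = 9*((10 - 5*T)*(-5)) = 9*(-50 + 25*T) = -450 + 225*T)
6*(n(3, -3)*(-87)) = 6*((-450 + 225*(-3))*(-87)) = 6*((-450 - 675)*(-87)) = 6*(-1125*(-87)) = 6*97875 = 587250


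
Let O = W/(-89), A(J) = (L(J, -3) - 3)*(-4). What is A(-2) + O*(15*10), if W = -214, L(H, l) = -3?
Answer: 34236/89 ≈ 384.67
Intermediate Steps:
A(J) = 24 (A(J) = (-3 - 3)*(-4) = -6*(-4) = 24)
O = 214/89 (O = -214/(-89) = -214*(-1/89) = 214/89 ≈ 2.4045)
A(-2) + O*(15*10) = 24 + 214*(15*10)/89 = 24 + (214/89)*150 = 24 + 32100/89 = 34236/89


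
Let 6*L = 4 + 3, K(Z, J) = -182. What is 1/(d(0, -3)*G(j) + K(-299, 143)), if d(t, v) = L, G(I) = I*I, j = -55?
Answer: 6/20083 ≈ 0.00029876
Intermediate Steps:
L = 7/6 (L = (4 + 3)/6 = (⅙)*7 = 7/6 ≈ 1.1667)
G(I) = I²
d(t, v) = 7/6
1/(d(0, -3)*G(j) + K(-299, 143)) = 1/((7/6)*(-55)² - 182) = 1/((7/6)*3025 - 182) = 1/(21175/6 - 182) = 1/(20083/6) = 6/20083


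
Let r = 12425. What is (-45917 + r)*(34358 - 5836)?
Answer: -955258824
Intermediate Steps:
(-45917 + r)*(34358 - 5836) = (-45917 + 12425)*(34358 - 5836) = -33492*28522 = -955258824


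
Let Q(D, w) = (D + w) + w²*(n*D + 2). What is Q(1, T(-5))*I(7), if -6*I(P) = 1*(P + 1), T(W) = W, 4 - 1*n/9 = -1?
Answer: -4684/3 ≈ -1561.3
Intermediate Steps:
n = 45 (n = 36 - 9*(-1) = 36 + 9 = 45)
I(P) = -⅙ - P/6 (I(P) = -(P + 1)/6 = -(1 + P)/6 = -⅙ - P/6)
Q(D, w) = D + w + w²*(2 + 45*D) (Q(D, w) = (D + w) + w²*(45*D + 2) = (D + w) + w²*(2 + 45*D) = D + w + w²*(2 + 45*D))
Q(1, T(-5))*I(7) = (1 - 5 + 2*(-5)² + 45*1*(-5)²)*(-⅙ - ⅙*7) = (1 - 5 + 2*25 + 45*1*25)*(-⅙ - 7/6) = (1 - 5 + 50 + 1125)*(-4/3) = 1171*(-4/3) = -4684/3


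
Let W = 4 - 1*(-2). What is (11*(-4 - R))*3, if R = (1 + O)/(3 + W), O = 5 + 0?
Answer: -154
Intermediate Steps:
W = 6 (W = 4 + 2 = 6)
O = 5
R = ⅔ (R = (1 + 5)/(3 + 6) = 6/9 = 6*(⅑) = ⅔ ≈ 0.66667)
(11*(-4 - R))*3 = (11*(-4 - 1*⅔))*3 = (11*(-4 - ⅔))*3 = (11*(-14/3))*3 = -154/3*3 = -154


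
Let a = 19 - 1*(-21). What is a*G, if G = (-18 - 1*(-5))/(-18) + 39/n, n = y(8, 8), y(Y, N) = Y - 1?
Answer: 15860/63 ≈ 251.75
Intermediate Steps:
y(Y, N) = -1 + Y
n = 7 (n = -1 + 8 = 7)
a = 40 (a = 19 + 21 = 40)
G = 793/126 (G = (-18 - 1*(-5))/(-18) + 39/7 = (-18 + 5)*(-1/18) + 39*(1/7) = -13*(-1/18) + 39/7 = 13/18 + 39/7 = 793/126 ≈ 6.2936)
a*G = 40*(793/126) = 15860/63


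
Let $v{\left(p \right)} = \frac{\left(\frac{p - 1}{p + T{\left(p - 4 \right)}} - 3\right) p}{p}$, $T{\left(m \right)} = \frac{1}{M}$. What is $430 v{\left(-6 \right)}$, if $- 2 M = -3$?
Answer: $- \frac{5805}{8} \approx -725.63$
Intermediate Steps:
$M = \frac{3}{2}$ ($M = \left(- \frac{1}{2}\right) \left(-3\right) = \frac{3}{2} \approx 1.5$)
$T{\left(m \right)} = \frac{2}{3}$ ($T{\left(m \right)} = \frac{1}{\frac{3}{2}} = \frac{2}{3}$)
$v{\left(p \right)} = -3 + \frac{-1 + p}{\frac{2}{3} + p}$ ($v{\left(p \right)} = \frac{\left(\frac{p - 1}{p + \frac{2}{3}} - 3\right) p}{p} = \frac{\left(\frac{-1 + p}{\frac{2}{3} + p} - 3\right) p}{p} = \frac{\left(-3 + \frac{-1 + p}{\frac{2}{3} + p}\right) p}{p} = \frac{p \left(-3 + \frac{-1 + p}{\frac{2}{3} + p}\right)}{p} = -3 + \frac{-1 + p}{\frac{2}{3} + p}$)
$430 v{\left(-6 \right)} = 430 \frac{3 \left(-3 - -12\right)}{2 + 3 \left(-6\right)} = 430 \frac{3 \left(-3 + 12\right)}{2 - 18} = 430 \cdot 3 \frac{1}{-16} \cdot 9 = 430 \cdot 3 \left(- \frac{1}{16}\right) 9 = 430 \left(- \frac{27}{16}\right) = - \frac{5805}{8}$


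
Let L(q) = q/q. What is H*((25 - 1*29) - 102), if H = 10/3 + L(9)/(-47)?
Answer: -49502/141 ≈ -351.08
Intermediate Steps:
L(q) = 1
H = 467/141 (H = 10/3 + 1/(-47) = 10*(⅓) + 1*(-1/47) = 10/3 - 1/47 = 467/141 ≈ 3.3121)
H*((25 - 1*29) - 102) = 467*((25 - 1*29) - 102)/141 = 467*((25 - 29) - 102)/141 = 467*(-4 - 102)/141 = (467/141)*(-106) = -49502/141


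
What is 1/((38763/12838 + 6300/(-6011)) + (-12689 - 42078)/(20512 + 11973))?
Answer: 2506842046730/715453835399 ≈ 3.5038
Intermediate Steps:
1/((38763/12838 + 6300/(-6011)) + (-12689 - 42078)/(20512 + 11973)) = 1/((38763*(1/12838) + 6300*(-1/6011)) - 54767/32485) = 1/((38763/12838 - 6300/6011) - 54767*1/32485) = 1/(152124993/77169218 - 54767/32485) = 1/(715453835399/2506842046730) = 2506842046730/715453835399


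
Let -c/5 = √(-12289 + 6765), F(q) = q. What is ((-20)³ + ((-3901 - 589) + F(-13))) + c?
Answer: -12503 - 10*I*√1381 ≈ -12503.0 - 371.62*I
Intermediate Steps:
c = -10*I*√1381 (c = -5*√(-12289 + 6765) = -10*I*√1381 ≈ -371.62*I)
((-20)³ + ((-3901 - 589) + F(-13))) + c = ((-20)³ + ((-3901 - 589) - 13)) - 10*I*√1381 = (-8000 + (-4490 - 13)) - 10*I*√1381 = (-8000 - 4503) - 10*I*√1381 = -12503 - 10*I*√1381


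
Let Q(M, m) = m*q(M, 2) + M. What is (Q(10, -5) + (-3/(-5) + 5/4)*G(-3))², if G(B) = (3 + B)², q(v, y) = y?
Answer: 0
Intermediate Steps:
Q(M, m) = M + 2*m (Q(M, m) = m*2 + M = 2*m + M = M + 2*m)
(Q(10, -5) + (-3/(-5) + 5/4)*G(-3))² = ((10 + 2*(-5)) + (-3/(-5) + 5/4)*(3 - 3)²)² = ((10 - 10) + (-3*(-⅕) + 5*(¼))*0²)² = (0 + (⅗ + 5/4)*0)² = (0 + (37/20)*0)² = (0 + 0)² = 0² = 0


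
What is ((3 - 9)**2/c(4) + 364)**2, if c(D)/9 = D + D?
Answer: 531441/4 ≈ 1.3286e+5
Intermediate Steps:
c(D) = 18*D (c(D) = 9*(D + D) = 9*(2*D) = 18*D)
((3 - 9)**2/c(4) + 364)**2 = ((3 - 9)**2/((18*4)) + 364)**2 = ((-6)**2/72 + 364)**2 = (36*(1/72) + 364)**2 = (1/2 + 364)**2 = (729/2)**2 = 531441/4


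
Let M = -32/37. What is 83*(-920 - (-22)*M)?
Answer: -2883752/37 ≈ -77939.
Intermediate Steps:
M = -32/37 (M = -32*1/37 = -32/37 ≈ -0.86486)
83*(-920 - (-22)*M) = 83*(-920 - (-22)*(-32)/37) = 83*(-920 - 1*704/37) = 83*(-920 - 704/37) = 83*(-34744/37) = -2883752/37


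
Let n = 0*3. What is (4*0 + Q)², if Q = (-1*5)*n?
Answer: 0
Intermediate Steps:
n = 0
Q = 0 (Q = -1*5*0 = -5*0 = 0)
(4*0 + Q)² = (4*0 + 0)² = (0 + 0)² = 0² = 0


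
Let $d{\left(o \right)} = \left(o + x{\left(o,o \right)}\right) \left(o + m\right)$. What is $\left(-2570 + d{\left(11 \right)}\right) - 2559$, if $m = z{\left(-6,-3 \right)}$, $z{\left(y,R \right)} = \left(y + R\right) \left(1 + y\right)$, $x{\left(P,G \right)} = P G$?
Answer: $2263$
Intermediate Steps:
$x{\left(P,G \right)} = G P$
$z{\left(y,R \right)} = \left(1 + y\right) \left(R + y\right)$ ($z{\left(y,R \right)} = \left(R + y\right) \left(1 + y\right) = \left(1 + y\right) \left(R + y\right)$)
$m = 45$ ($m = -3 - 6 + \left(-6\right)^{2} - -18 = -3 - 6 + 36 + 18 = 45$)
$d{\left(o \right)} = \left(45 + o\right) \left(o + o^{2}\right)$ ($d{\left(o \right)} = \left(o + o o\right) \left(o + 45\right) = \left(o + o^{2}\right) \left(45 + o\right) = \left(45 + o\right) \left(o + o^{2}\right)$)
$\left(-2570 + d{\left(11 \right)}\right) - 2559 = \left(-2570 + 11 \left(45 + 11^{2} + 46 \cdot 11\right)\right) - 2559 = \left(-2570 + 11 \left(45 + 121 + 506\right)\right) - 2559 = \left(-2570 + 11 \cdot 672\right) - 2559 = \left(-2570 + 7392\right) - 2559 = 4822 - 2559 = 2263$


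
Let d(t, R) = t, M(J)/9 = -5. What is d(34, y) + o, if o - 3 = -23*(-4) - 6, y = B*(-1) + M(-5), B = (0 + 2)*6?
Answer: 123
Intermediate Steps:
M(J) = -45 (M(J) = 9*(-5) = -45)
B = 12 (B = 2*6 = 12)
y = -57 (y = 12*(-1) - 45 = -12 - 45 = -57)
o = 89 (o = 3 + (-23*(-4) - 6) = 3 + (92 - 6) = 3 + 86 = 89)
d(34, y) + o = 34 + 89 = 123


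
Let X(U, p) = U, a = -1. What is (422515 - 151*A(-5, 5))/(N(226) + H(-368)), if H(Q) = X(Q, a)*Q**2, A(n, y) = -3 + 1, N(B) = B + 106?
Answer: -140939/16611900 ≈ -0.0084842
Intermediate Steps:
N(B) = 106 + B
A(n, y) = -2
H(Q) = Q**3 (H(Q) = Q*Q**2 = Q**3)
(422515 - 151*A(-5, 5))/(N(226) + H(-368)) = (422515 - 151*(-2))/((106 + 226) + (-368)**3) = (422515 + 302)/(332 - 49836032) = 422817/(-49835700) = 422817*(-1/49835700) = -140939/16611900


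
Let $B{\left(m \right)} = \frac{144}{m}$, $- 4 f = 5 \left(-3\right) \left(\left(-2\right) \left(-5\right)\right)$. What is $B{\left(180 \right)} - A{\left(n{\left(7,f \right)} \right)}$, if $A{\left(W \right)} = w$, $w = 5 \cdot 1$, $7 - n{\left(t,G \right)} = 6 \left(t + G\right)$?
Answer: $- \frac{21}{5} \approx -4.2$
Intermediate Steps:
$f = \frac{75}{2}$ ($f = - \frac{5 \left(-3\right) \left(\left(-2\right) \left(-5\right)\right)}{4} = - \frac{\left(-15\right) 10}{4} = \left(- \frac{1}{4}\right) \left(-150\right) = \frac{75}{2} \approx 37.5$)
$n{\left(t,G \right)} = 7 - 6 G - 6 t$ ($n{\left(t,G \right)} = 7 - 6 \left(t + G\right) = 7 - 6 \left(G + t\right) = 7 - \left(6 G + 6 t\right) = 7 - 6 G - 6 t$)
$w = 5$
$A{\left(W \right)} = 5$
$B{\left(180 \right)} - A{\left(n{\left(7,f \right)} \right)} = \frac{144}{180} - 5 = 144 \cdot \frac{1}{180} - 5 = \frac{4}{5} - 5 = - \frac{21}{5}$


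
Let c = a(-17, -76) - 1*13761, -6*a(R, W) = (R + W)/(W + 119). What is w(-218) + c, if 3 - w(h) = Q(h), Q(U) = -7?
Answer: -1182555/86 ≈ -13751.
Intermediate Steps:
a(R, W) = -(R + W)/(6*(119 + W)) (a(R, W) = -(R + W)/(6*(W + 119)) = -(R + W)/(6*(119 + W)))
w(h) = 10 (w(h) = 3 - 1*(-7) = 3 + 7 = 10)
c = -1183415/86 (c = (-1*(-17) - 1*(-76))/(6*(119 - 76)) - 1*13761 = (⅙)*(17 + 76)/43 - 13761 = (⅙)*(1/43)*93 - 13761 = 31/86 - 13761 = -1183415/86 ≈ -13761.)
w(-218) + c = 10 - 1183415/86 = -1182555/86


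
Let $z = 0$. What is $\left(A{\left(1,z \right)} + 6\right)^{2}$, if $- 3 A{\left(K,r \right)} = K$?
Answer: $\frac{289}{9} \approx 32.111$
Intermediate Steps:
$A{\left(K,r \right)} = - \frac{K}{3}$
$\left(A{\left(1,z \right)} + 6\right)^{2} = \left(\left(- \frac{1}{3}\right) 1 + 6\right)^{2} = \left(- \frac{1}{3} + 6\right)^{2} = \left(\frac{17}{3}\right)^{2} = \frac{289}{9}$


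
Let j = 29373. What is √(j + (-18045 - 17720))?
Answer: 2*I*√1598 ≈ 79.95*I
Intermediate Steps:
√(j + (-18045 - 17720)) = √(29373 + (-18045 - 17720)) = √(29373 - 35765) = √(-6392) = 2*I*√1598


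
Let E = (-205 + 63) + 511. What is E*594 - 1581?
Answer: 217605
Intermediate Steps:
E = 369 (E = -142 + 511 = 369)
E*594 - 1581 = 369*594 - 1581 = 219186 - 1581 = 217605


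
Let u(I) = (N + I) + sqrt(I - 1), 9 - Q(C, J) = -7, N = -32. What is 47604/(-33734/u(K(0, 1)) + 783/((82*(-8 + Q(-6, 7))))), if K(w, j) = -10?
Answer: 29068136299098432/491171537256079 - 691065107920896*I*sqrt(11)/491171537256079 ≈ 59.181 - 4.6664*I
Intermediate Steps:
Q(C, J) = 16 (Q(C, J) = 9 - 1*(-7) = 9 + 7 = 16)
u(I) = -32 + I + sqrt(-1 + I) (u(I) = (-32 + I) + sqrt(I - 1) = (-32 + I) + sqrt(-1 + I) = -32 + I + sqrt(-1 + I))
47604/(-33734/u(K(0, 1)) + 783/((82*(-8 + Q(-6, 7))))) = 47604/(-33734/(-32 - 10 + sqrt(-1 - 10)) + 783/((82*(-8 + 16)))) = 47604/(-33734/(-32 - 10 + sqrt(-11)) + 783/((82*8))) = 47604/(-33734/(-32 - 10 + I*sqrt(11)) + 783/656) = 47604/(-33734/(-42 + I*sqrt(11)) + 783*(1/656)) = 47604/(-33734/(-42 + I*sqrt(11)) + 783/656) = 47604/(783/656 - 33734/(-42 + I*sqrt(11)))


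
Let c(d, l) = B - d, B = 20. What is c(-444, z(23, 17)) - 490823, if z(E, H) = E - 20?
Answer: -490359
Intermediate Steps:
z(E, H) = -20 + E
c(d, l) = 20 - d
c(-444, z(23, 17)) - 490823 = (20 - 1*(-444)) - 490823 = (20 + 444) - 490823 = 464 - 490823 = -490359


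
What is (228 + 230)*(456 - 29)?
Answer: 195566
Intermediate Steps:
(228 + 230)*(456 - 29) = 458*427 = 195566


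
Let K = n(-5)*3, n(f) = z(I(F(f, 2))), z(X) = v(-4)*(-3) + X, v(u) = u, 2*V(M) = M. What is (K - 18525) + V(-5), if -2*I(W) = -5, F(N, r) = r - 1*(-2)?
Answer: -18484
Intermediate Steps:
V(M) = M/2
F(N, r) = 2 + r (F(N, r) = r + 2 = 2 + r)
I(W) = 5/2 (I(W) = -½*(-5) = 5/2)
z(X) = 12 + X (z(X) = -4*(-3) + X = 12 + X)
n(f) = 29/2 (n(f) = 12 + 5/2 = 29/2)
K = 87/2 (K = (29/2)*3 = 87/2 ≈ 43.500)
(K - 18525) + V(-5) = (87/2 - 18525) + (½)*(-5) = -36963/2 - 5/2 = -18484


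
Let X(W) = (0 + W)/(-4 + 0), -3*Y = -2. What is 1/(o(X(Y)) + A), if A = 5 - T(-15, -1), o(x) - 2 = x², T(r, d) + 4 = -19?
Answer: 36/1081 ≈ 0.033302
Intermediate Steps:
T(r, d) = -23 (T(r, d) = -4 - 19 = -23)
Y = ⅔ (Y = -⅓*(-2) = ⅔ ≈ 0.66667)
X(W) = -W/4 (X(W) = W/(-4) = W*(-¼) = -W/4)
o(x) = 2 + x²
A = 28 (A = 5 - 1*(-23) = 5 + 23 = 28)
1/(o(X(Y)) + A) = 1/((2 + (-¼*⅔)²) + 28) = 1/((2 + (-⅙)²) + 28) = 1/((2 + 1/36) + 28) = 1/(73/36 + 28) = 1/(1081/36) = 36/1081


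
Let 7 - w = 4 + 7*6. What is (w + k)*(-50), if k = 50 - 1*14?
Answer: 150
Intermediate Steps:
k = 36 (k = 50 - 14 = 36)
w = -39 (w = 7 - (4 + 7*6) = 7 - (4 + 42) = 7 - 1*46 = 7 - 46 = -39)
(w + k)*(-50) = (-39 + 36)*(-50) = -3*(-50) = 150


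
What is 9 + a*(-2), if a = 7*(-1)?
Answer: 23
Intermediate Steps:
a = -7
9 + a*(-2) = 9 - 7*(-2) = 9 + 14 = 23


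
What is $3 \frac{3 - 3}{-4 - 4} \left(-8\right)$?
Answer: $0$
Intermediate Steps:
$3 \frac{3 - 3}{-4 - 4} \left(-8\right) = 3 \frac{0}{-8} \left(-8\right) = 3 \cdot 0 \left(- \frac{1}{8}\right) \left(-8\right) = 3 \cdot 0 \left(-8\right) = 0 \left(-8\right) = 0$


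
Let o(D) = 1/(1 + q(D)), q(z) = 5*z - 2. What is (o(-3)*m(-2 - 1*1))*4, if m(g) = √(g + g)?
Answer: -I*√6/4 ≈ -0.61237*I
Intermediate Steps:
q(z) = -2 + 5*z
o(D) = 1/(-1 + 5*D) (o(D) = 1/(1 + (-2 + 5*D)) = 1/(-1 + 5*D))
m(g) = √2*√g (m(g) = √(2*g) = √2*√g)
(o(-3)*m(-2 - 1*1))*4 = ((√2*√(-2 - 1*1))/(-1 + 5*(-3)))*4 = ((√2*√(-2 - 1))/(-1 - 15))*4 = ((√2*√(-3))/(-16))*4 = -√2*I*√3/16*4 = -I*√6/16*4 = -I*√6/4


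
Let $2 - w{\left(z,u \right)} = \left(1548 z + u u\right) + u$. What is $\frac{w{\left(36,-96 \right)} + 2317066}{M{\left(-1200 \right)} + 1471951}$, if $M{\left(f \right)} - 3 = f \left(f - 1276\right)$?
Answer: $\frac{1126110}{2221577} \approx 0.5069$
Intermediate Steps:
$M{\left(f \right)} = 3 + f \left(-1276 + f\right)$ ($M{\left(f \right)} = 3 + f \left(f - 1276\right) = 3 + f \left(-1276 + f\right)$)
$w{\left(z,u \right)} = 2 - u - u^{2} - 1548 z$ ($w{\left(z,u \right)} = 2 - \left(\left(1548 z + u u\right) + u\right) = 2 - \left(\left(1548 z + u^{2}\right) + u\right) = 2 - \left(\left(u^{2} + 1548 z\right) + u\right) = 2 - \left(u + u^{2} + 1548 z\right) = 2 - u - u^{2} - 1548 z$)
$\frac{w{\left(36,-96 \right)} + 2317066}{M{\left(-1200 \right)} + 1471951} = \frac{\left(2 - -96 - \left(-96\right)^{2} - 55728\right) + 2317066}{\left(3 + \left(-1200\right)^{2} - -1531200\right) + 1471951} = \frac{\left(2 + 96 - 9216 - 55728\right) + 2317066}{\left(3 + 1440000 + 1531200\right) + 1471951} = \frac{\left(2 + 96 - 9216 - 55728\right) + 2317066}{2971203 + 1471951} = \frac{-64846 + 2317066}{4443154} = 2252220 \cdot \frac{1}{4443154} = \frac{1126110}{2221577}$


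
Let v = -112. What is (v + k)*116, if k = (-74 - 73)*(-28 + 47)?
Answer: -336980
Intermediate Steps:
k = -2793 (k = -147*19 = -2793)
(v + k)*116 = (-112 - 2793)*116 = -2905*116 = -336980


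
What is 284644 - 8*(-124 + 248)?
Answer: 283652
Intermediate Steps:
284644 - 8*(-124 + 248) = 284644 - 8*124 = 284644 - 992 = 283652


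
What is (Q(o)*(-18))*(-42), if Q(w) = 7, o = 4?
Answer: 5292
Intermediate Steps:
(Q(o)*(-18))*(-42) = (7*(-18))*(-42) = -126*(-42) = 5292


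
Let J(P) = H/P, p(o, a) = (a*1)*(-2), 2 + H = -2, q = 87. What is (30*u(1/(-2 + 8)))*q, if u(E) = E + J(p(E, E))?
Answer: 31755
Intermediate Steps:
H = -4 (H = -2 - 2 = -4)
p(o, a) = -2*a (p(o, a) = a*(-2) = -2*a)
J(P) = -4/P
u(E) = E + 2/E (u(E) = E - 4*(-1/(2*E)) = E - (-2)/E = E + 2/E)
(30*u(1/(-2 + 8)))*q = (30*(1/(-2 + 8) + 2/(1/(-2 + 8))))*87 = (30*(1/6 + 2/(1/6)))*87 = (30*(⅙ + 2/(⅙)))*87 = (30*(⅙ + 2*6))*87 = (30*(⅙ + 12))*87 = (30*(73/6))*87 = 365*87 = 31755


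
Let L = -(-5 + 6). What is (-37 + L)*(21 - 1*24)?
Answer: 114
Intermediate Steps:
L = -1 (L = -1*1 = -1)
(-37 + L)*(21 - 1*24) = (-37 - 1)*(21 - 1*24) = -38*(21 - 24) = -38*(-3) = 114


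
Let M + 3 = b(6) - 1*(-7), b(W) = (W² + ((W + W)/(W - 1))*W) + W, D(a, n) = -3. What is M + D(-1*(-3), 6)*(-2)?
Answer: 332/5 ≈ 66.400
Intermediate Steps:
b(W) = W + W² + 2*W²/(-1 + W) (b(W) = (W² + ((2*W)/(-1 + W))*W) + W = (W² + (2*W/(-1 + W))*W) + W = (W² + 2*W²/(-1 + W)) + W = W + W² + 2*W²/(-1 + W))
M = 302/5 (M = -3 + (6*(-1 + 6² + 2*6)/(-1 + 6) - 1*(-7)) = -3 + (6*(-1 + 36 + 12)/5 + 7) = -3 + (6*(⅕)*47 + 7) = -3 + (282/5 + 7) = -3 + 317/5 = 302/5 ≈ 60.400)
M + D(-1*(-3), 6)*(-2) = 302/5 - 3*(-2) = 302/5 + 6 = 332/5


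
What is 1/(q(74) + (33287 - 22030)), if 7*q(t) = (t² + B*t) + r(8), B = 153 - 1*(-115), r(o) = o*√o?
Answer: 728749/10838266937 - 112*√2/10838266937 ≈ 6.7224e-5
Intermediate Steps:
r(o) = o^(3/2)
B = 268 (B = 153 + 115 = 268)
q(t) = t²/7 + 16*√2/7 + 268*t/7 (q(t) = ((t² + 268*t) + 8^(3/2))/7 = ((t² + 268*t) + 16*√2)/7 = (t² + 16*√2 + 268*t)/7 = t²/7 + 16*√2/7 + 268*t/7)
1/(q(74) + (33287 - 22030)) = 1/(((⅐)*74² + 16*√2/7 + (268/7)*74) + (33287 - 22030)) = 1/(((⅐)*5476 + 16*√2/7 + 19832/7) + 11257) = 1/((5476/7 + 16*√2/7 + 19832/7) + 11257) = 1/((25308/7 + 16*√2/7) + 11257) = 1/(104107/7 + 16*√2/7)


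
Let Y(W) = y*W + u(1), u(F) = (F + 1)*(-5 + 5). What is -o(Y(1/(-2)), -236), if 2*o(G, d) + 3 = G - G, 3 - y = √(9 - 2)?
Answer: 3/2 ≈ 1.5000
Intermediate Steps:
u(F) = 0 (u(F) = (1 + F)*0 = 0)
y = 3 - √7 (y = 3 - √(9 - 2) = 3 - √7 ≈ 0.35425)
Y(W) = W*(3 - √7) (Y(W) = (3 - √7)*W + 0 = W*(3 - √7) + 0 = W*(3 - √7))
o(G, d) = -3/2 (o(G, d) = -3/2 + (G - G)/2 = -3/2 + (½)*0 = -3/2 + 0 = -3/2)
-o(Y(1/(-2)), -236) = -1*(-3/2) = 3/2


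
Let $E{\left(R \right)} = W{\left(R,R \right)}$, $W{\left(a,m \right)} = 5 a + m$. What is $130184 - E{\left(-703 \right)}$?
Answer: $134402$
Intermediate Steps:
$W{\left(a,m \right)} = m + 5 a$
$E{\left(R \right)} = 6 R$ ($E{\left(R \right)} = R + 5 R = 6 R$)
$130184 - E{\left(-703 \right)} = 130184 - 6 \left(-703\right) = 130184 - -4218 = 130184 + 4218 = 134402$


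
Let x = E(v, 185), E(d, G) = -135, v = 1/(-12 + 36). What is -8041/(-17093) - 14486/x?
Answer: 248694733/2307555 ≈ 107.77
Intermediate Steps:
v = 1/24 ≈ 0.041667
x = -135
-8041/(-17093) - 14486/x = -8041/(-17093) - 14486/(-135) = -8041*(-1/17093) - 14486*(-1/135) = 8041/17093 + 14486/135 = 248694733/2307555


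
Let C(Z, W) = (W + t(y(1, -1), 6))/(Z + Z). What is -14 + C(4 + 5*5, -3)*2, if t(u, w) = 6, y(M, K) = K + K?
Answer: -403/29 ≈ -13.897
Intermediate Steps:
y(M, K) = 2*K
C(Z, W) = (6 + W)/(2*Z) (C(Z, W) = (W + 6)/(Z + Z) = (6 + W)/((2*Z)) = (6 + W)*(1/(2*Z)) = (6 + W)/(2*Z))
-14 + C(4 + 5*5, -3)*2 = -14 + ((6 - 3)/(2*(4 + 5*5)))*2 = -14 + ((½)*3/(4 + 25))*2 = -14 + ((½)*3/29)*2 = -14 + ((½)*(1/29)*3)*2 = -14 + (3/58)*2 = -14 + 3/29 = -403/29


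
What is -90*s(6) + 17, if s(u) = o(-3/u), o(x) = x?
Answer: 62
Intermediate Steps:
s(u) = -3/u
-90*s(6) + 17 = -(-270)/6 + 17 = -90*(-½) + 17 = 45 + 17 = 62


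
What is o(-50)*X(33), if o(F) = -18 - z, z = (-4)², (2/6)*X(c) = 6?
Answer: -612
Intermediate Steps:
X(c) = 18 (X(c) = 3*6 = 18)
z = 16
o(F) = -34 (o(F) = -18 - 1*16 = -18 - 16 = -34)
o(-50)*X(33) = -34*18 = -612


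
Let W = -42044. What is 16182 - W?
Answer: 58226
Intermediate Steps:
16182 - W = 16182 - 1*(-42044) = 16182 + 42044 = 58226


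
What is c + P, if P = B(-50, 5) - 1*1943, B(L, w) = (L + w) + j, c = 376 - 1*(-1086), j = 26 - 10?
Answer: -510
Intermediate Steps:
j = 16
c = 1462 (c = 376 + 1086 = 1462)
B(L, w) = 16 + L + w (B(L, w) = (L + w) + 16 = 16 + L + w)
P = -1972 (P = (16 - 50 + 5) - 1*1943 = -29 - 1943 = -1972)
c + P = 1462 - 1972 = -510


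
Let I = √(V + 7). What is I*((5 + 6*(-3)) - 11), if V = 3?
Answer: -24*√10 ≈ -75.895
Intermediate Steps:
I = √10 (I = √(3 + 7) = √10 ≈ 3.1623)
I*((5 + 6*(-3)) - 11) = √10*((5 + 6*(-3)) - 11) = √10*((5 - 18) - 11) = √10*(-13 - 11) = √10*(-24) = -24*√10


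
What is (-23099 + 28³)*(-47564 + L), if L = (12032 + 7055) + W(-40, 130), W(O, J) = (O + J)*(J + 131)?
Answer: 5720089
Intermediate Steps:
W(O, J) = (131 + J)*(J + O) (W(O, J) = (J + O)*(131 + J) = (131 + J)*(J + O))
L = 42577 (L = (12032 + 7055) + (130² + 131*130 + 131*(-40) + 130*(-40)) = 19087 + (16900 + 17030 - 5240 - 5200) = 19087 + 23490 = 42577)
(-23099 + 28³)*(-47564 + L) = (-23099 + 28³)*(-47564 + 42577) = (-23099 + 21952)*(-4987) = -1147*(-4987) = 5720089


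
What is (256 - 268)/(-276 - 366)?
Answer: 2/107 ≈ 0.018692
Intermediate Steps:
(256 - 268)/(-276 - 366) = -12/(-642) = -12*(-1/642) = 2/107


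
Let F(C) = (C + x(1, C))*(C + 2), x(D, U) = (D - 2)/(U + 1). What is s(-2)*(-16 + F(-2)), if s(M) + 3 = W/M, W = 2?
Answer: 64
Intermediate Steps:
x(D, U) = (-2 + D)/(1 + U)
s(M) = -3 + 2/M
F(C) = (2 + C)*(C - 1/(1 + C)) (F(C) = (C + (-2 + 1)/(1 + C))*(C + 2) = (C - 1/(1 + C))*(2 + C) = (2 + C)*(C - 1/(1 + C)))
s(-2)*(-16 + F(-2)) = (-3 + 2/(-2))*(-16 + (-2 - 1*(-2) - 2*(1 - 2)*(2 - 2))/(1 - 2)) = (-3 + 2*(-1/2))*(-16 + (-2 + 2 - 2*(-1)*0)/(-1)) = (-3 - 1)*(-16 - (-2 + 2 + 0)) = -4*(-16 - 1*0) = -4*(-16 + 0) = -4*(-16) = 64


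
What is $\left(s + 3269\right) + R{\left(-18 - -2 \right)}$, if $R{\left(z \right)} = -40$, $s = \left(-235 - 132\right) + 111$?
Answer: $2973$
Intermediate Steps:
$s = -256$ ($s = -367 + 111 = -256$)
$\left(s + 3269\right) + R{\left(-18 - -2 \right)} = \left(-256 + 3269\right) - 40 = 3013 - 40 = 2973$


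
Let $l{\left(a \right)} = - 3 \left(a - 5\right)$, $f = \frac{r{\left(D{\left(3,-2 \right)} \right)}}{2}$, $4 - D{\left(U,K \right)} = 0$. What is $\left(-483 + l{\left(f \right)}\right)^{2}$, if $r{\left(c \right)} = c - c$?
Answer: $219024$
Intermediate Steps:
$D{\left(U,K \right)} = 4$ ($D{\left(U,K \right)} = 4 - 0 = 4 + 0 = 4$)
$r{\left(c \right)} = 0$
$f = 0$ ($f = \frac{0}{2} = 0 \cdot \frac{1}{2} = 0$)
$l{\left(a \right)} = 15 - 3 a$ ($l{\left(a \right)} = - 3 \left(-5 + a\right) = 15 - 3 a$)
$\left(-483 + l{\left(f \right)}\right)^{2} = \left(-483 + \left(15 - 0\right)\right)^{2} = \left(-483 + \left(15 + 0\right)\right)^{2} = \left(-483 + 15\right)^{2} = \left(-468\right)^{2} = 219024$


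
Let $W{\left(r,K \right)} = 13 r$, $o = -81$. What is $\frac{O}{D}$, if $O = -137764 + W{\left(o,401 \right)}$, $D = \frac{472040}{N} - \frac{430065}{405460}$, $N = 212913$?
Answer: $- \frac{126144768654828}{1050809569} \approx -1.2005 \cdot 10^{5}$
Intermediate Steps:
$D = \frac{1050809569}{908712684}$ ($D = \frac{472040}{212913} - \frac{430065}{405460} = 472040 \cdot \frac{1}{212913} - \frac{4527}{4268} = \frac{472040}{212913} - \frac{4527}{4268} = \frac{1050809569}{908712684} \approx 1.1564$)
$O = -138817$ ($O = -137764 + 13 \left(-81\right) = -137764 - 1053 = -138817$)
$\frac{O}{D} = - \frac{138817}{\frac{1050809569}{908712684}} = \left(-138817\right) \frac{908712684}{1050809569} = - \frac{126144768654828}{1050809569}$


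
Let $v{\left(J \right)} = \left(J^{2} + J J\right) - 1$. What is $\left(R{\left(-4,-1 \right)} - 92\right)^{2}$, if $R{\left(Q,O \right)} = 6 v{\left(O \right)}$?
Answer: $7396$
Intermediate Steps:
$v{\left(J \right)} = -1 + 2 J^{2}$ ($v{\left(J \right)} = \left(J^{2} + J^{2}\right) - 1 = 2 J^{2} - 1 = -1 + 2 J^{2}$)
$R{\left(Q,O \right)} = -6 + 12 O^{2}$ ($R{\left(Q,O \right)} = 6 \left(-1 + 2 O^{2}\right) = -6 + 12 O^{2}$)
$\left(R{\left(-4,-1 \right)} - 92\right)^{2} = \left(\left(-6 + 12 \left(-1\right)^{2}\right) - 92\right)^{2} = \left(\left(-6 + 12 \cdot 1\right) - 92\right)^{2} = \left(\left(-6 + 12\right) - 92\right)^{2} = \left(6 - 92\right)^{2} = \left(-86\right)^{2} = 7396$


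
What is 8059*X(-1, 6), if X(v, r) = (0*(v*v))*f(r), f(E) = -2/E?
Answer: 0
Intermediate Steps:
X(v, r) = 0 (X(v, r) = (0*(v*v))*(-2/r) = (0*v²)*(-2/r) = 0*(-2/r) = 0)
8059*X(-1, 6) = 8059*0 = 0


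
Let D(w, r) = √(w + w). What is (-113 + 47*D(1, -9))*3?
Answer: -339 + 141*√2 ≈ -139.60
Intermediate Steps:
D(w, r) = √2*√w (D(w, r) = √(2*w) = √2*√w)
(-113 + 47*D(1, -9))*3 = (-113 + 47*(√2*√1))*3 = (-113 + 47*(√2*1))*3 = (-113 + 47*√2)*3 = -339 + 141*√2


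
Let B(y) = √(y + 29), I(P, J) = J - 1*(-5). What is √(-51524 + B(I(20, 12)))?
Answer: √(-51524 + √46) ≈ 226.97*I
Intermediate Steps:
I(P, J) = 5 + J (I(P, J) = J + 5 = 5 + J)
B(y) = √(29 + y)
√(-51524 + B(I(20, 12))) = √(-51524 + √(29 + (5 + 12))) = √(-51524 + √(29 + 17)) = √(-51524 + √46)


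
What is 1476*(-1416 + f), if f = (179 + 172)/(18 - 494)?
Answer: -248841423/119 ≈ -2.0911e+6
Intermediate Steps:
f = -351/476 (f = 351/(-476) = 351*(-1/476) = -351/476 ≈ -0.73740)
1476*(-1416 + f) = 1476*(-1416 - 351/476) = 1476*(-674367/476) = -248841423/119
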